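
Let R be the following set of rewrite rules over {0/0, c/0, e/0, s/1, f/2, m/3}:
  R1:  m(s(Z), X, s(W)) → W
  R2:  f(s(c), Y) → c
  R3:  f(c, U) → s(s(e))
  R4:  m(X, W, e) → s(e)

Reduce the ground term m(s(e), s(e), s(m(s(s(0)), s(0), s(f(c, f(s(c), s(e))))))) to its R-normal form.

s(s(e))

1. m(s(e), s(e), s(m(s(s(0)), s(0), s(f(c, f(s(c), s(e)))))))  →  m(s(s(0)), s(0), s(f(c, f(s(c), s(e)))))   [R1 at ε]
2. m(s(s(0)), s(0), s(f(c, f(s(c), s(e)))))  →  f(c, f(s(c), s(e)))   [R1 at ε]
3. f(c, f(s(c), s(e)))  →  s(s(e))   [R3 at ε]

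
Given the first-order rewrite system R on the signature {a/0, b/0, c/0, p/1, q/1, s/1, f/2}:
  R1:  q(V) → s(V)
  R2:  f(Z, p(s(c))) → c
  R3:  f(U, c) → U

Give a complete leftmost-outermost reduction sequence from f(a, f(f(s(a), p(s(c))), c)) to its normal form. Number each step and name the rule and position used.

a

1. f(a, f(f(s(a), p(s(c))), c))  →  f(a, f(s(a), p(s(c))))   [R3 at 2]
2. f(a, f(s(a), p(s(c))))  →  f(a, c)   [R2 at 2]
3. f(a, c)  →  a   [R3 at ε]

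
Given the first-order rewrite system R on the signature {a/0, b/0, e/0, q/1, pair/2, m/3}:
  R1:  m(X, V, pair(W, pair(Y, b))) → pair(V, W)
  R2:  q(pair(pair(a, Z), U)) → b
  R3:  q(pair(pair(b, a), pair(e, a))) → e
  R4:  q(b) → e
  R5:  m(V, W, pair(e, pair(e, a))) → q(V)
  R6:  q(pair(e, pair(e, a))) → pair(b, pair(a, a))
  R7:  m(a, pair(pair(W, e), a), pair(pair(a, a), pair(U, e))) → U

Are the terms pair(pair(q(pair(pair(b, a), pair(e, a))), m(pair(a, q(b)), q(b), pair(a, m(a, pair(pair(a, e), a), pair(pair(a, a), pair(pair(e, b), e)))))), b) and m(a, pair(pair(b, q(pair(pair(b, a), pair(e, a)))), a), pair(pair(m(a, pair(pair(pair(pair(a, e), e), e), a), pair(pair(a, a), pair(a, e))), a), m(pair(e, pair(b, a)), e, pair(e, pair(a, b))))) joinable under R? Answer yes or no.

no — NF(t₁) = pair(pair(e, pair(e, a)), b), NF(t₂) = e

Reduce t₁ = pair(pair(q(pair(pair(b, a), pair(e, a))), m(pair(a, q(b)), q(b), pair(a, m(a, pair(pair(a, e), a), pair(pair(a, a), pair(pair(e, b), e)))))), b):
1. pair(pair(q(pair(pair(b, a), pair(e, a))), m(pair(a, q(b)), q(b), pair(a, m(a, pair(pair(a, e), a), pair(pair(a, a), pair(pair(e, b), e)))))), b)  →  pair(pair(e, m(pair(a, q(b)), q(b), pair(a, m(a, pair(pair(a, e), a), pair(pair(a, a), pair(pair(e, b), e)))))), b)   [R3 at 1.1]
2. pair(pair(e, m(pair(a, q(b)), q(b), pair(a, m(a, pair(pair(a, e), a), pair(pair(a, a), pair(pair(e, b), e)))))), b)  →  pair(pair(e, m(pair(a, e), q(b), pair(a, m(a, pair(pair(a, e), a), pair(pair(a, a), pair(pair(e, b), e)))))), b)   [R4 at 1.2.1.2]
3. pair(pair(e, m(pair(a, e), q(b), pair(a, m(a, pair(pair(a, e), a), pair(pair(a, a), pair(pair(e, b), e)))))), b)  →  pair(pair(e, m(pair(a, e), e, pair(a, m(a, pair(pair(a, e), a), pair(pair(a, a), pair(pair(e, b), e)))))), b)   [R4 at 1.2.2]
4. pair(pair(e, m(pair(a, e), e, pair(a, m(a, pair(pair(a, e), a), pair(pair(a, a), pair(pair(e, b), e)))))), b)  →  pair(pair(e, m(pair(a, e), e, pair(a, pair(e, b)))), b)   [R7 at 1.2.3.2]
5. pair(pair(e, m(pair(a, e), e, pair(a, pair(e, b)))), b)  →  pair(pair(e, pair(e, a)), b)   [R1 at 1.2]

Reduce t₂ = m(a, pair(pair(b, q(pair(pair(b, a), pair(e, a)))), a), pair(pair(m(a, pair(pair(pair(pair(a, e), e), e), a), pair(pair(a, a), pair(a, e))), a), m(pair(e, pair(b, a)), e, pair(e, pair(a, b))))):
1. m(a, pair(pair(b, q(pair(pair(b, a), pair(e, a)))), a), pair(pair(m(a, pair(pair(pair(pair(a, e), e), e), a), pair(pair(a, a), pair(a, e))), a), m(pair(e, pair(b, a)), e, pair(e, pair(a, b)))))  →  m(a, pair(pair(b, e), a), pair(pair(m(a, pair(pair(pair(pair(a, e), e), e), a), pair(pair(a, a), pair(a, e))), a), m(pair(e, pair(b, a)), e, pair(e, pair(a, b)))))   [R3 at 2.1.2]
2. m(a, pair(pair(b, e), a), pair(pair(m(a, pair(pair(pair(pair(a, e), e), e), a), pair(pair(a, a), pair(a, e))), a), m(pair(e, pair(b, a)), e, pair(e, pair(a, b)))))  →  m(a, pair(pair(b, e), a), pair(pair(a, a), m(pair(e, pair(b, a)), e, pair(e, pair(a, b)))))   [R7 at 3.1.1]
3. m(a, pair(pair(b, e), a), pair(pair(a, a), m(pair(e, pair(b, a)), e, pair(e, pair(a, b)))))  →  m(a, pair(pair(b, e), a), pair(pair(a, a), pair(e, e)))   [R1 at 3.2]
4. m(a, pair(pair(b, e), a), pair(pair(a, a), pair(e, e)))  →  e   [R7 at ε]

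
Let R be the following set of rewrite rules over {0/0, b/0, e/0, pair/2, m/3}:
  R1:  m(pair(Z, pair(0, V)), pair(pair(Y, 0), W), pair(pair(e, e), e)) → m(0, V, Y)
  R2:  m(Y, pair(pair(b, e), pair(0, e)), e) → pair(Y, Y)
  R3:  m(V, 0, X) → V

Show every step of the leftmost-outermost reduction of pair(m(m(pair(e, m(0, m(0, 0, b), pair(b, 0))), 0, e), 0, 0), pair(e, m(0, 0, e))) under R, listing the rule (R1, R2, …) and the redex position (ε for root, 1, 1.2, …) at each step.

1. pair(m(m(pair(e, m(0, m(0, 0, b), pair(b, 0))), 0, e), 0, 0), pair(e, m(0, 0, e)))  →  pair(m(pair(e, m(0, m(0, 0, b), pair(b, 0))), 0, e), pair(e, m(0, 0, e)))   [R3 at 1]
2. pair(m(pair(e, m(0, m(0, 0, b), pair(b, 0))), 0, e), pair(e, m(0, 0, e)))  →  pair(pair(e, m(0, m(0, 0, b), pair(b, 0))), pair(e, m(0, 0, e)))   [R3 at 1]
3. pair(pair(e, m(0, m(0, 0, b), pair(b, 0))), pair(e, m(0, 0, e)))  →  pair(pair(e, m(0, 0, pair(b, 0))), pair(e, m(0, 0, e)))   [R3 at 1.2.2]
4. pair(pair(e, m(0, 0, pair(b, 0))), pair(e, m(0, 0, e)))  →  pair(pair(e, 0), pair(e, m(0, 0, e)))   [R3 at 1.2]
5. pair(pair(e, 0), pair(e, m(0, 0, e)))  →  pair(pair(e, 0), pair(e, 0))   [R3 at 2.2]

pair(pair(e, 0), pair(e, 0))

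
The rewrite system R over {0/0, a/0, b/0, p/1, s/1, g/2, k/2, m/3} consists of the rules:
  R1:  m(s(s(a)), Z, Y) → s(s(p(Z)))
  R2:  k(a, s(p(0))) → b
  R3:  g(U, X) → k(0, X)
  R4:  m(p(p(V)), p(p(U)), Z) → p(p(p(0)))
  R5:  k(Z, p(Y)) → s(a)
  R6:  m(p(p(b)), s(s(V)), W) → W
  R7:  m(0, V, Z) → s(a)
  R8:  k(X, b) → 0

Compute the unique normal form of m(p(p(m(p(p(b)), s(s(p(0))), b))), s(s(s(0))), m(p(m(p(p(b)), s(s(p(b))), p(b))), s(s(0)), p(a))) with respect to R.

1. m(p(p(m(p(p(b)), s(s(p(0))), b))), s(s(s(0))), m(p(m(p(p(b)), s(s(p(b))), p(b))), s(s(0)), p(a)))  →  m(p(p(b)), s(s(s(0))), m(p(m(p(p(b)), s(s(p(b))), p(b))), s(s(0)), p(a)))   [R6 at 1.1.1]
2. m(p(p(b)), s(s(s(0))), m(p(m(p(p(b)), s(s(p(b))), p(b))), s(s(0)), p(a)))  →  m(p(m(p(p(b)), s(s(p(b))), p(b))), s(s(0)), p(a))   [R6 at ε]
3. m(p(m(p(p(b)), s(s(p(b))), p(b))), s(s(0)), p(a))  →  m(p(p(b)), s(s(0)), p(a))   [R6 at 1.1]
4. m(p(p(b)), s(s(0)), p(a))  →  p(a)   [R6 at ε]

p(a)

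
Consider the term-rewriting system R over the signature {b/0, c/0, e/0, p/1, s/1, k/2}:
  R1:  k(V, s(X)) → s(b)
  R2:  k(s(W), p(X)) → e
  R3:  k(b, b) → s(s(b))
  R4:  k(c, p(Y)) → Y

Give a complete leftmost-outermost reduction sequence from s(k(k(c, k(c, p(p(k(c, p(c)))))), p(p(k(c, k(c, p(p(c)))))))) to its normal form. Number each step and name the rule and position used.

1. s(k(k(c, k(c, p(p(k(c, p(c)))))), p(p(k(c, k(c, p(p(c))))))))  →  s(k(k(c, p(k(c, p(c)))), p(p(k(c, k(c, p(p(c))))))))   [R4 at 1.1.2]
2. s(k(k(c, p(k(c, p(c)))), p(p(k(c, k(c, p(p(c))))))))  →  s(k(k(c, p(c)), p(p(k(c, k(c, p(p(c))))))))   [R4 at 1.1]
3. s(k(k(c, p(c)), p(p(k(c, k(c, p(p(c))))))))  →  s(k(c, p(p(k(c, k(c, p(p(c))))))))   [R4 at 1.1]
4. s(k(c, p(p(k(c, k(c, p(p(c))))))))  →  s(p(k(c, k(c, p(p(c))))))   [R4 at 1]
5. s(p(k(c, k(c, p(p(c))))))  →  s(p(k(c, p(c))))   [R4 at 1.1.2]
6. s(p(k(c, p(c))))  →  s(p(c))   [R4 at 1.1]

s(p(c))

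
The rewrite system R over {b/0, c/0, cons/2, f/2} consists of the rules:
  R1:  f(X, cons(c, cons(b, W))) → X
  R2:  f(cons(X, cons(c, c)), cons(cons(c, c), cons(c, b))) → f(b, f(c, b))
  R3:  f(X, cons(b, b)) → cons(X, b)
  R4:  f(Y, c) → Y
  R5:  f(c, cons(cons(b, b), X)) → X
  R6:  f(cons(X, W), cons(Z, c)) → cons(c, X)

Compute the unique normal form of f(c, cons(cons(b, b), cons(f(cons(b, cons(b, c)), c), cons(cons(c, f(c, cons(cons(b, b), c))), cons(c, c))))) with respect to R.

cons(cons(b, cons(b, c)), cons(cons(c, c), cons(c, c)))

1. f(c, cons(cons(b, b), cons(f(cons(b, cons(b, c)), c), cons(cons(c, f(c, cons(cons(b, b), c))), cons(c, c)))))  →  cons(f(cons(b, cons(b, c)), c), cons(cons(c, f(c, cons(cons(b, b), c))), cons(c, c)))   [R5 at ε]
2. cons(f(cons(b, cons(b, c)), c), cons(cons(c, f(c, cons(cons(b, b), c))), cons(c, c)))  →  cons(cons(b, cons(b, c)), cons(cons(c, f(c, cons(cons(b, b), c))), cons(c, c)))   [R4 at 1]
3. cons(cons(b, cons(b, c)), cons(cons(c, f(c, cons(cons(b, b), c))), cons(c, c)))  →  cons(cons(b, cons(b, c)), cons(cons(c, c), cons(c, c)))   [R5 at 2.1.2]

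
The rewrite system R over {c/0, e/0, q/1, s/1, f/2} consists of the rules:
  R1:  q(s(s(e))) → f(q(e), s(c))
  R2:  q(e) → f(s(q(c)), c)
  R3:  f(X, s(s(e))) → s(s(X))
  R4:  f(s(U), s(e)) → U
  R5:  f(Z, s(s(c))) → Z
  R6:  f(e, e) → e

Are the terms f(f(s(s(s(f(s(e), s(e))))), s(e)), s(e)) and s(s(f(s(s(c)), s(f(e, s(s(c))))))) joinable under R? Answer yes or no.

Reduce t₁ = f(f(s(s(s(f(s(e), s(e))))), s(e)), s(e)):
1. f(f(s(s(s(f(s(e), s(e))))), s(e)), s(e))  →  f(s(s(f(s(e), s(e)))), s(e))   [R4 at 1]
2. f(s(s(f(s(e), s(e)))), s(e))  →  s(f(s(e), s(e)))   [R4 at ε]
3. s(f(s(e), s(e)))  →  s(e)   [R4 at 1]

Reduce t₂ = s(s(f(s(s(c)), s(f(e, s(s(c))))))):
1. s(s(f(s(s(c)), s(f(e, s(s(c)))))))  →  s(s(f(s(s(c)), s(e))))   [R5 at 1.1.2.1]
2. s(s(f(s(s(c)), s(e))))  →  s(s(s(c)))   [R4 at 1.1]

no — NF(t₁) = s(e), NF(t₂) = s(s(s(c)))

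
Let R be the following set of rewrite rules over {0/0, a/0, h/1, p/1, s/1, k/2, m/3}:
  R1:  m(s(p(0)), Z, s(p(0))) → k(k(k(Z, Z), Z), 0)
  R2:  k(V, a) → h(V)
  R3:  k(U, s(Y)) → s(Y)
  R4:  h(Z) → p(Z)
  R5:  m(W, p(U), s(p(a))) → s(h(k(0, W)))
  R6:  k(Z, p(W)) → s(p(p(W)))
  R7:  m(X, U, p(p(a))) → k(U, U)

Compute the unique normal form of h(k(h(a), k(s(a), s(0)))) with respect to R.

p(s(0))

1. h(k(h(a), k(s(a), s(0))))  →  p(k(h(a), k(s(a), s(0))))   [R4 at ε]
2. p(k(h(a), k(s(a), s(0))))  →  p(k(p(a), k(s(a), s(0))))   [R4 at 1.1]
3. p(k(p(a), k(s(a), s(0))))  →  p(k(p(a), s(0)))   [R3 at 1.2]
4. p(k(p(a), s(0)))  →  p(s(0))   [R3 at 1]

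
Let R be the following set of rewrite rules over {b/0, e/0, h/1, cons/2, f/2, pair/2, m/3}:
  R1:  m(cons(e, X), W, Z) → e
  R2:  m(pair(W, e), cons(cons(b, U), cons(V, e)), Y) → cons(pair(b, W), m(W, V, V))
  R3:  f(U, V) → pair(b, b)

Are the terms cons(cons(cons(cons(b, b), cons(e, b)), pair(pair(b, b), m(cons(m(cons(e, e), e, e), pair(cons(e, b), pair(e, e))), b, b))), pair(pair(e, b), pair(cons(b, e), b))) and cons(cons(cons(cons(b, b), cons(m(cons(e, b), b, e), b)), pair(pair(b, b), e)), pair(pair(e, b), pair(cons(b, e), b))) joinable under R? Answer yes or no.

yes — NF(t₁) = cons(cons(cons(cons(b, b), cons(e, b)), pair(pair(b, b), e)), pair(pair(e, b), pair(cons(b, e), b))), NF(t₂) = cons(cons(cons(cons(b, b), cons(e, b)), pair(pair(b, b), e)), pair(pair(e, b), pair(cons(b, e), b)))

Reduce t₁ = cons(cons(cons(cons(b, b), cons(e, b)), pair(pair(b, b), m(cons(m(cons(e, e), e, e), pair(cons(e, b), pair(e, e))), b, b))), pair(pair(e, b), pair(cons(b, e), b))):
1. cons(cons(cons(cons(b, b), cons(e, b)), pair(pair(b, b), m(cons(m(cons(e, e), e, e), pair(cons(e, b), pair(e, e))), b, b))), pair(pair(e, b), pair(cons(b, e), b)))  →  cons(cons(cons(cons(b, b), cons(e, b)), pair(pair(b, b), m(cons(e, pair(cons(e, b), pair(e, e))), b, b))), pair(pair(e, b), pair(cons(b, e), b)))   [R1 at 1.2.2.1.1]
2. cons(cons(cons(cons(b, b), cons(e, b)), pair(pair(b, b), m(cons(e, pair(cons(e, b), pair(e, e))), b, b))), pair(pair(e, b), pair(cons(b, e), b)))  →  cons(cons(cons(cons(b, b), cons(e, b)), pair(pair(b, b), e)), pair(pair(e, b), pair(cons(b, e), b)))   [R1 at 1.2.2]

Reduce t₂ = cons(cons(cons(cons(b, b), cons(m(cons(e, b), b, e), b)), pair(pair(b, b), e)), pair(pair(e, b), pair(cons(b, e), b))):
1. cons(cons(cons(cons(b, b), cons(m(cons(e, b), b, e), b)), pair(pair(b, b), e)), pair(pair(e, b), pair(cons(b, e), b)))  →  cons(cons(cons(cons(b, b), cons(e, b)), pair(pair(b, b), e)), pair(pair(e, b), pair(cons(b, e), b)))   [R1 at 1.1.2.1]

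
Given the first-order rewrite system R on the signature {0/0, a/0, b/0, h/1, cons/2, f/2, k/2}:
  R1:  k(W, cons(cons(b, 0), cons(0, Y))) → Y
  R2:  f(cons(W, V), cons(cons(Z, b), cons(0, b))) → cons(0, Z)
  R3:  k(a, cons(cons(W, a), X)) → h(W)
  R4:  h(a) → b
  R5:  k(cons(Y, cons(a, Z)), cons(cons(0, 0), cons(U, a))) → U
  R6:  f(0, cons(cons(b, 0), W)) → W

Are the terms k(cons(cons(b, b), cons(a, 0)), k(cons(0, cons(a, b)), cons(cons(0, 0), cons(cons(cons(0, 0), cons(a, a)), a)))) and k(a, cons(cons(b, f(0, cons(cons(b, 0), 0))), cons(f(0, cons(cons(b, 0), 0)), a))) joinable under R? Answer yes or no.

Reduce t₁ = k(cons(cons(b, b), cons(a, 0)), k(cons(0, cons(a, b)), cons(cons(0, 0), cons(cons(cons(0, 0), cons(a, a)), a)))):
1. k(cons(cons(b, b), cons(a, 0)), k(cons(0, cons(a, b)), cons(cons(0, 0), cons(cons(cons(0, 0), cons(a, a)), a))))  →  k(cons(cons(b, b), cons(a, 0)), cons(cons(0, 0), cons(a, a)))   [R5 at 2]
2. k(cons(cons(b, b), cons(a, 0)), cons(cons(0, 0), cons(a, a)))  →  a   [R5 at ε]

Reduce t₂ = k(a, cons(cons(b, f(0, cons(cons(b, 0), 0))), cons(f(0, cons(cons(b, 0), 0)), a))):
1. k(a, cons(cons(b, f(0, cons(cons(b, 0), 0))), cons(f(0, cons(cons(b, 0), 0)), a)))  →  k(a, cons(cons(b, 0), cons(f(0, cons(cons(b, 0), 0)), a)))   [R6 at 2.1.2]
2. k(a, cons(cons(b, 0), cons(f(0, cons(cons(b, 0), 0)), a)))  →  k(a, cons(cons(b, 0), cons(0, a)))   [R6 at 2.2.1]
3. k(a, cons(cons(b, 0), cons(0, a)))  →  a   [R1 at ε]

yes — NF(t₁) = a, NF(t₂) = a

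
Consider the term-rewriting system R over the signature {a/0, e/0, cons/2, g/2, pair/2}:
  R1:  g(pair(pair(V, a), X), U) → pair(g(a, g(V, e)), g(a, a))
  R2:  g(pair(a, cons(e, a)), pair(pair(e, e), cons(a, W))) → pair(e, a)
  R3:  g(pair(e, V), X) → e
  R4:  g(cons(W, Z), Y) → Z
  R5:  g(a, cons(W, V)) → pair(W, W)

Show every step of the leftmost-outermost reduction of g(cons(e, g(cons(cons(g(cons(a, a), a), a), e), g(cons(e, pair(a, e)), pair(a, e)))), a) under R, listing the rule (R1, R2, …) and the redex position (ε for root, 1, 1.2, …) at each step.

e

1. g(cons(e, g(cons(cons(g(cons(a, a), a), a), e), g(cons(e, pair(a, e)), pair(a, e)))), a)  →  g(cons(cons(g(cons(a, a), a), a), e), g(cons(e, pair(a, e)), pair(a, e)))   [R4 at ε]
2. g(cons(cons(g(cons(a, a), a), a), e), g(cons(e, pair(a, e)), pair(a, e)))  →  e   [R4 at ε]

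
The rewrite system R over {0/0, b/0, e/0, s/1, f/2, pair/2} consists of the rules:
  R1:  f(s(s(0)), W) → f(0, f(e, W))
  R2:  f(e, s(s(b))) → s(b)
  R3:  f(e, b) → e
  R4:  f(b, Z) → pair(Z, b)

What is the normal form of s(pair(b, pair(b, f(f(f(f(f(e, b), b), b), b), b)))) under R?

s(pair(b, pair(b, e)))

1. s(pair(b, pair(b, f(f(f(f(f(e, b), b), b), b), b))))  →  s(pair(b, pair(b, f(f(f(f(e, b), b), b), b))))   [R3 at 1.2.2.1.1.1.1]
2. s(pair(b, pair(b, f(f(f(f(e, b), b), b), b))))  →  s(pair(b, pair(b, f(f(f(e, b), b), b))))   [R3 at 1.2.2.1.1.1]
3. s(pair(b, pair(b, f(f(f(e, b), b), b))))  →  s(pair(b, pair(b, f(f(e, b), b))))   [R3 at 1.2.2.1.1]
4. s(pair(b, pair(b, f(f(e, b), b))))  →  s(pair(b, pair(b, f(e, b))))   [R3 at 1.2.2.1]
5. s(pair(b, pair(b, f(e, b))))  →  s(pair(b, pair(b, e)))   [R3 at 1.2.2]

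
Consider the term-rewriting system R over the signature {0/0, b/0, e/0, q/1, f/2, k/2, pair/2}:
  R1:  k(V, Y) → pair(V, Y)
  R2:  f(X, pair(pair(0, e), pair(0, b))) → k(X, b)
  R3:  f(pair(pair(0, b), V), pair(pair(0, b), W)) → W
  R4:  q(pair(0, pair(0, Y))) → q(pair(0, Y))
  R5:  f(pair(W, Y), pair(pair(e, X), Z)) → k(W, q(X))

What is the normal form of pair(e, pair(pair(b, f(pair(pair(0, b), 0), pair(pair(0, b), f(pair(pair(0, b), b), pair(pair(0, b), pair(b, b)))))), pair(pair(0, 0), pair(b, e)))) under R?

pair(e, pair(pair(b, pair(b, b)), pair(pair(0, 0), pair(b, e))))

1. pair(e, pair(pair(b, f(pair(pair(0, b), 0), pair(pair(0, b), f(pair(pair(0, b), b), pair(pair(0, b), pair(b, b)))))), pair(pair(0, 0), pair(b, e))))  →  pair(e, pair(pair(b, f(pair(pair(0, b), b), pair(pair(0, b), pair(b, b)))), pair(pair(0, 0), pair(b, e))))   [R3 at 2.1.2]
2. pair(e, pair(pair(b, f(pair(pair(0, b), b), pair(pair(0, b), pair(b, b)))), pair(pair(0, 0), pair(b, e))))  →  pair(e, pair(pair(b, pair(b, b)), pair(pair(0, 0), pair(b, e))))   [R3 at 2.1.2]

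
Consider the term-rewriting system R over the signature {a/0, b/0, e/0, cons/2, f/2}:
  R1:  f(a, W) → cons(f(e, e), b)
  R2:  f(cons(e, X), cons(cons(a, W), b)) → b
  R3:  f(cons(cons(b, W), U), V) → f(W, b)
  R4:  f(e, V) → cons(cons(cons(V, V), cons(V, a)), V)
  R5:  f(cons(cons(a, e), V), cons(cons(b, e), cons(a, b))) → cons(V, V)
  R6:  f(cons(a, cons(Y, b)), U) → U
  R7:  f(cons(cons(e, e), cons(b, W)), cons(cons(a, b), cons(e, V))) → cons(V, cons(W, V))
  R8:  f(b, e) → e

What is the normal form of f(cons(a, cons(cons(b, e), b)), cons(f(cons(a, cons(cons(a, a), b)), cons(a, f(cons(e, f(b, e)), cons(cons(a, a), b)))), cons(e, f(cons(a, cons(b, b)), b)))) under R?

cons(cons(a, b), cons(e, b))

1. f(cons(a, cons(cons(b, e), b)), cons(f(cons(a, cons(cons(a, a), b)), cons(a, f(cons(e, f(b, e)), cons(cons(a, a), b)))), cons(e, f(cons(a, cons(b, b)), b))))  →  cons(f(cons(a, cons(cons(a, a), b)), cons(a, f(cons(e, f(b, e)), cons(cons(a, a), b)))), cons(e, f(cons(a, cons(b, b)), b)))   [R6 at ε]
2. cons(f(cons(a, cons(cons(a, a), b)), cons(a, f(cons(e, f(b, e)), cons(cons(a, a), b)))), cons(e, f(cons(a, cons(b, b)), b)))  →  cons(cons(a, f(cons(e, f(b, e)), cons(cons(a, a), b))), cons(e, f(cons(a, cons(b, b)), b)))   [R6 at 1]
3. cons(cons(a, f(cons(e, f(b, e)), cons(cons(a, a), b))), cons(e, f(cons(a, cons(b, b)), b)))  →  cons(cons(a, b), cons(e, f(cons(a, cons(b, b)), b)))   [R2 at 1.2]
4. cons(cons(a, b), cons(e, f(cons(a, cons(b, b)), b)))  →  cons(cons(a, b), cons(e, b))   [R6 at 2.2]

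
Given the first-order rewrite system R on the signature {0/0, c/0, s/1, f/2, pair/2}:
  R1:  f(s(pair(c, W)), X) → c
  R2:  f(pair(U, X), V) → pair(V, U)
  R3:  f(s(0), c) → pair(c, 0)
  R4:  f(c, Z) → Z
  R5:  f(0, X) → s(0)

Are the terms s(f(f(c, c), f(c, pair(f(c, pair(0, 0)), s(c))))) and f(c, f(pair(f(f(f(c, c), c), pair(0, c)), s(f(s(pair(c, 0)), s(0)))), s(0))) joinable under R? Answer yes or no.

no — NF(t₁) = s(pair(pair(0, 0), s(c))), NF(t₂) = pair(s(0), pair(0, c))

Reduce t₁ = s(f(f(c, c), f(c, pair(f(c, pair(0, 0)), s(c))))):
1. s(f(f(c, c), f(c, pair(f(c, pair(0, 0)), s(c)))))  →  s(f(c, f(c, pair(f(c, pair(0, 0)), s(c)))))   [R4 at 1.1]
2. s(f(c, f(c, pair(f(c, pair(0, 0)), s(c)))))  →  s(f(c, pair(f(c, pair(0, 0)), s(c))))   [R4 at 1]
3. s(f(c, pair(f(c, pair(0, 0)), s(c))))  →  s(pair(f(c, pair(0, 0)), s(c)))   [R4 at 1]
4. s(pair(f(c, pair(0, 0)), s(c)))  →  s(pair(pair(0, 0), s(c)))   [R4 at 1.1]

Reduce t₂ = f(c, f(pair(f(f(f(c, c), c), pair(0, c)), s(f(s(pair(c, 0)), s(0)))), s(0))):
1. f(c, f(pair(f(f(f(c, c), c), pair(0, c)), s(f(s(pair(c, 0)), s(0)))), s(0)))  →  f(pair(f(f(f(c, c), c), pair(0, c)), s(f(s(pair(c, 0)), s(0)))), s(0))   [R4 at ε]
2. f(pair(f(f(f(c, c), c), pair(0, c)), s(f(s(pair(c, 0)), s(0)))), s(0))  →  pair(s(0), f(f(f(c, c), c), pair(0, c)))   [R2 at ε]
3. pair(s(0), f(f(f(c, c), c), pair(0, c)))  →  pair(s(0), f(f(c, c), pair(0, c)))   [R4 at 2.1.1]
4. pair(s(0), f(f(c, c), pair(0, c)))  →  pair(s(0), f(c, pair(0, c)))   [R4 at 2.1]
5. pair(s(0), f(c, pair(0, c)))  →  pair(s(0), pair(0, c))   [R4 at 2]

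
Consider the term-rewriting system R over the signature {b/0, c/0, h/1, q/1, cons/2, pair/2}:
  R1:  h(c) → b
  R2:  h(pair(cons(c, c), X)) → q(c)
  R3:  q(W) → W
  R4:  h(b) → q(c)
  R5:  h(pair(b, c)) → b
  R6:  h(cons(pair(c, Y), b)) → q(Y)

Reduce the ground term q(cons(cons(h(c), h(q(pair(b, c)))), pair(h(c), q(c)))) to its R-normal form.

cons(cons(b, b), pair(b, c))

1. q(cons(cons(h(c), h(q(pair(b, c)))), pair(h(c), q(c))))  →  cons(cons(h(c), h(q(pair(b, c)))), pair(h(c), q(c)))   [R3 at ε]
2. cons(cons(h(c), h(q(pair(b, c)))), pair(h(c), q(c)))  →  cons(cons(b, h(q(pair(b, c)))), pair(h(c), q(c)))   [R1 at 1.1]
3. cons(cons(b, h(q(pair(b, c)))), pair(h(c), q(c)))  →  cons(cons(b, h(pair(b, c))), pair(h(c), q(c)))   [R3 at 1.2.1]
4. cons(cons(b, h(pair(b, c))), pair(h(c), q(c)))  →  cons(cons(b, b), pair(h(c), q(c)))   [R5 at 1.2]
5. cons(cons(b, b), pair(h(c), q(c)))  →  cons(cons(b, b), pair(b, q(c)))   [R1 at 2.1]
6. cons(cons(b, b), pair(b, q(c)))  →  cons(cons(b, b), pair(b, c))   [R3 at 2.2]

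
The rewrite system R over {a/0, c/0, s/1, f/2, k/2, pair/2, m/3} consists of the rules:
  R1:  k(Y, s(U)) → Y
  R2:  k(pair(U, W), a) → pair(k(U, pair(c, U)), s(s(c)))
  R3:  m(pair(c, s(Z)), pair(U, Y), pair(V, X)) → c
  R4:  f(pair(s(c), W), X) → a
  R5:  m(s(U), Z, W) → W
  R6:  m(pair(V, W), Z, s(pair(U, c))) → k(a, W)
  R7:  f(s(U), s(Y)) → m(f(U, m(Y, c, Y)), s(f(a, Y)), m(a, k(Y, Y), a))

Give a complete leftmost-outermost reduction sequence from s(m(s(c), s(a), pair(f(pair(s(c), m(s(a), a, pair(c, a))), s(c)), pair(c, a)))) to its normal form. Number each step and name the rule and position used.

1. s(m(s(c), s(a), pair(f(pair(s(c), m(s(a), a, pair(c, a))), s(c)), pair(c, a))))  →  s(pair(f(pair(s(c), m(s(a), a, pair(c, a))), s(c)), pair(c, a)))   [R5 at 1]
2. s(pair(f(pair(s(c), m(s(a), a, pair(c, a))), s(c)), pair(c, a)))  →  s(pair(a, pair(c, a)))   [R4 at 1.1]

s(pair(a, pair(c, a)))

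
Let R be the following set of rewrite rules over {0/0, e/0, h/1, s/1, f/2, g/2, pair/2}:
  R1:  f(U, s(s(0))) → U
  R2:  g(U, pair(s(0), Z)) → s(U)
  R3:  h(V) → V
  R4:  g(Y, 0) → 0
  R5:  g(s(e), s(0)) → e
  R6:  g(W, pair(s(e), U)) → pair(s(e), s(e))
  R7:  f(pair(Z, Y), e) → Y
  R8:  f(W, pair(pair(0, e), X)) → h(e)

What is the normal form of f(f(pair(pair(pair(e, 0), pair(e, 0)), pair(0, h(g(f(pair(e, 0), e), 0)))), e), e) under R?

0

1. f(f(pair(pair(pair(e, 0), pair(e, 0)), pair(0, h(g(f(pair(e, 0), e), 0)))), e), e)  →  f(pair(0, h(g(f(pair(e, 0), e), 0))), e)   [R7 at 1]
2. f(pair(0, h(g(f(pair(e, 0), e), 0))), e)  →  h(g(f(pair(e, 0), e), 0))   [R7 at ε]
3. h(g(f(pair(e, 0), e), 0))  →  g(f(pair(e, 0), e), 0)   [R3 at ε]
4. g(f(pair(e, 0), e), 0)  →  0   [R4 at ε]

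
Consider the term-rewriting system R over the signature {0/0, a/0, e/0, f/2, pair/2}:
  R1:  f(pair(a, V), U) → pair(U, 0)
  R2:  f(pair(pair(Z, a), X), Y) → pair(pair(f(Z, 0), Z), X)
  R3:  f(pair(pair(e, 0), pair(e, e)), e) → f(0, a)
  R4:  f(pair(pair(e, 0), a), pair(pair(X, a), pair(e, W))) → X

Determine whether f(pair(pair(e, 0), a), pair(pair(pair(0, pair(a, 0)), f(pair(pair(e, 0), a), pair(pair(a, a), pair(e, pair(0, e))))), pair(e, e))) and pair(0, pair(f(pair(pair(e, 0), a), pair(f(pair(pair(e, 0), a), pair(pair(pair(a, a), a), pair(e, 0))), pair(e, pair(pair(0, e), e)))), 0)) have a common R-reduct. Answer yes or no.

yes — NF(t₁) = pair(0, pair(a, 0)), NF(t₂) = pair(0, pair(a, 0))

Reduce t₁ = f(pair(pair(e, 0), a), pair(pair(pair(0, pair(a, 0)), f(pair(pair(e, 0), a), pair(pair(a, a), pair(e, pair(0, e))))), pair(e, e))):
1. f(pair(pair(e, 0), a), pair(pair(pair(0, pair(a, 0)), f(pair(pair(e, 0), a), pair(pair(a, a), pair(e, pair(0, e))))), pair(e, e)))  →  f(pair(pair(e, 0), a), pair(pair(pair(0, pair(a, 0)), a), pair(e, e)))   [R4 at 2.1.2]
2. f(pair(pair(e, 0), a), pair(pair(pair(0, pair(a, 0)), a), pair(e, e)))  →  pair(0, pair(a, 0))   [R4 at ε]

Reduce t₂ = pair(0, pair(f(pair(pair(e, 0), a), pair(f(pair(pair(e, 0), a), pair(pair(pair(a, a), a), pair(e, 0))), pair(e, pair(pair(0, e), e)))), 0)):
1. pair(0, pair(f(pair(pair(e, 0), a), pair(f(pair(pair(e, 0), a), pair(pair(pair(a, a), a), pair(e, 0))), pair(e, pair(pair(0, e), e)))), 0))  →  pair(0, pair(f(pair(pair(e, 0), a), pair(pair(a, a), pair(e, pair(pair(0, e), e)))), 0))   [R4 at 2.1.2.1]
2. pair(0, pair(f(pair(pair(e, 0), a), pair(pair(a, a), pair(e, pair(pair(0, e), e)))), 0))  →  pair(0, pair(a, 0))   [R4 at 2.1]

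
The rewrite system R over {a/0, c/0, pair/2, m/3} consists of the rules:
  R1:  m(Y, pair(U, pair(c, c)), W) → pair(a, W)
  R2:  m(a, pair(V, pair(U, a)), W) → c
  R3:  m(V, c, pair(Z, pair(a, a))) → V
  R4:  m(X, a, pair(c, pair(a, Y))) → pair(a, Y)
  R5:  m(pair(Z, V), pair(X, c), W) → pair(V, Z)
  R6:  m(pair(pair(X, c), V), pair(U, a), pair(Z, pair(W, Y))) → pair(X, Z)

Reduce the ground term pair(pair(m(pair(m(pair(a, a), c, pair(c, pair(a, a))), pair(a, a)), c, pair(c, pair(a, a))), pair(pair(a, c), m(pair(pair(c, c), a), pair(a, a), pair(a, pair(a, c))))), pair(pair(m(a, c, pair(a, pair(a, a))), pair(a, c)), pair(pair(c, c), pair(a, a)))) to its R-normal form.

pair(pair(pair(pair(a, a), pair(a, a)), pair(pair(a, c), pair(c, a))), pair(pair(a, pair(a, c)), pair(pair(c, c), pair(a, a))))

1. pair(pair(m(pair(m(pair(a, a), c, pair(c, pair(a, a))), pair(a, a)), c, pair(c, pair(a, a))), pair(pair(a, c), m(pair(pair(c, c), a), pair(a, a), pair(a, pair(a, c))))), pair(pair(m(a, c, pair(a, pair(a, a))), pair(a, c)), pair(pair(c, c), pair(a, a))))  →  pair(pair(pair(m(pair(a, a), c, pair(c, pair(a, a))), pair(a, a)), pair(pair(a, c), m(pair(pair(c, c), a), pair(a, a), pair(a, pair(a, c))))), pair(pair(m(a, c, pair(a, pair(a, a))), pair(a, c)), pair(pair(c, c), pair(a, a))))   [R3 at 1.1]
2. pair(pair(pair(m(pair(a, a), c, pair(c, pair(a, a))), pair(a, a)), pair(pair(a, c), m(pair(pair(c, c), a), pair(a, a), pair(a, pair(a, c))))), pair(pair(m(a, c, pair(a, pair(a, a))), pair(a, c)), pair(pair(c, c), pair(a, a))))  →  pair(pair(pair(pair(a, a), pair(a, a)), pair(pair(a, c), m(pair(pair(c, c), a), pair(a, a), pair(a, pair(a, c))))), pair(pair(m(a, c, pair(a, pair(a, a))), pair(a, c)), pair(pair(c, c), pair(a, a))))   [R3 at 1.1.1]
3. pair(pair(pair(pair(a, a), pair(a, a)), pair(pair(a, c), m(pair(pair(c, c), a), pair(a, a), pair(a, pair(a, c))))), pair(pair(m(a, c, pair(a, pair(a, a))), pair(a, c)), pair(pair(c, c), pair(a, a))))  →  pair(pair(pair(pair(a, a), pair(a, a)), pair(pair(a, c), pair(c, a))), pair(pair(m(a, c, pair(a, pair(a, a))), pair(a, c)), pair(pair(c, c), pair(a, a))))   [R6 at 1.2.2]
4. pair(pair(pair(pair(a, a), pair(a, a)), pair(pair(a, c), pair(c, a))), pair(pair(m(a, c, pair(a, pair(a, a))), pair(a, c)), pair(pair(c, c), pair(a, a))))  →  pair(pair(pair(pair(a, a), pair(a, a)), pair(pair(a, c), pair(c, a))), pair(pair(a, pair(a, c)), pair(pair(c, c), pair(a, a))))   [R3 at 2.1.1]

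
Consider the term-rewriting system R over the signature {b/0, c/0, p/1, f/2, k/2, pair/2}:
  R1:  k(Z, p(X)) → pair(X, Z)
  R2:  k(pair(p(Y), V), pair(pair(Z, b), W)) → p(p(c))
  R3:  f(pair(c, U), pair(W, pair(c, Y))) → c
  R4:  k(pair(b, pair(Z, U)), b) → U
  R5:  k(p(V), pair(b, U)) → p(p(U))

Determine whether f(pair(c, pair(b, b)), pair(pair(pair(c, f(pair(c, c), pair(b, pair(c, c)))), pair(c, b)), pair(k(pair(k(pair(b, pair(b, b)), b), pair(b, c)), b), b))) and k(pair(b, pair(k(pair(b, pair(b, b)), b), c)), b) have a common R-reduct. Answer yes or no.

Reduce t₁ = f(pair(c, pair(b, b)), pair(pair(pair(c, f(pair(c, c), pair(b, pair(c, c)))), pair(c, b)), pair(k(pair(k(pair(b, pair(b, b)), b), pair(b, c)), b), b))):
1. f(pair(c, pair(b, b)), pair(pair(pair(c, f(pair(c, c), pair(b, pair(c, c)))), pair(c, b)), pair(k(pair(k(pair(b, pair(b, b)), b), pair(b, c)), b), b)))  →  f(pair(c, pair(b, b)), pair(pair(pair(c, c), pair(c, b)), pair(k(pair(k(pair(b, pair(b, b)), b), pair(b, c)), b), b)))   [R3 at 2.1.1.2]
2. f(pair(c, pair(b, b)), pair(pair(pair(c, c), pair(c, b)), pair(k(pair(k(pair(b, pair(b, b)), b), pair(b, c)), b), b)))  →  f(pair(c, pair(b, b)), pair(pair(pair(c, c), pair(c, b)), pair(k(pair(b, pair(b, c)), b), b)))   [R4 at 2.2.1.1.1]
3. f(pair(c, pair(b, b)), pair(pair(pair(c, c), pair(c, b)), pair(k(pair(b, pair(b, c)), b), b)))  →  f(pair(c, pair(b, b)), pair(pair(pair(c, c), pair(c, b)), pair(c, b)))   [R4 at 2.2.1]
4. f(pair(c, pair(b, b)), pair(pair(pair(c, c), pair(c, b)), pair(c, b)))  →  c   [R3 at ε]

Reduce t₂ = k(pair(b, pair(k(pair(b, pair(b, b)), b), c)), b):
1. k(pair(b, pair(k(pair(b, pair(b, b)), b), c)), b)  →  c   [R4 at ε]

yes — NF(t₁) = c, NF(t₂) = c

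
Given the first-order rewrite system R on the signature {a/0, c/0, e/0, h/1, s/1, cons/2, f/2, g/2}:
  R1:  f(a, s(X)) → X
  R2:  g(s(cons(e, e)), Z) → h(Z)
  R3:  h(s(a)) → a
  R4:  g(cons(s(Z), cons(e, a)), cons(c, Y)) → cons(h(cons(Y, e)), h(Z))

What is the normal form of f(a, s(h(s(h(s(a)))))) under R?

1. f(a, s(h(s(h(s(a))))))  →  h(s(h(s(a))))   [R1 at ε]
2. h(s(h(s(a))))  →  h(s(a))   [R3 at 1.1]
3. h(s(a))  →  a   [R3 at ε]

a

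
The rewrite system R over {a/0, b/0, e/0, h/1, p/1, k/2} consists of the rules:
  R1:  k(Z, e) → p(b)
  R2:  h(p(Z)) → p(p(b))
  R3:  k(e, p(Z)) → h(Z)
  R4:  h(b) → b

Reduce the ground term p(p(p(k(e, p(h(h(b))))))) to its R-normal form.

p(p(p(b)))

1. p(p(p(k(e, p(h(h(b)))))))  →  p(p(p(h(h(h(b))))))   [R3 at 1.1.1]
2. p(p(p(h(h(h(b))))))  →  p(p(p(h(h(b)))))   [R4 at 1.1.1.1.1]
3. p(p(p(h(h(b)))))  →  p(p(p(h(b))))   [R4 at 1.1.1.1]
4. p(p(p(h(b))))  →  p(p(p(b)))   [R4 at 1.1.1]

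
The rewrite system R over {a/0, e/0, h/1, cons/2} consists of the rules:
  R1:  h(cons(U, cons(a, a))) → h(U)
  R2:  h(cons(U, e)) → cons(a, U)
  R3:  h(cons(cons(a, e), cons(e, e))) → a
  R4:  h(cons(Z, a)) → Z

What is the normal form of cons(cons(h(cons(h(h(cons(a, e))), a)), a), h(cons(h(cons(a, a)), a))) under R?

cons(cons(a, a), a)

1. cons(cons(h(cons(h(h(cons(a, e))), a)), a), h(cons(h(cons(a, a)), a)))  →  cons(cons(h(h(cons(a, e))), a), h(cons(h(cons(a, a)), a)))   [R4 at 1.1]
2. cons(cons(h(h(cons(a, e))), a), h(cons(h(cons(a, a)), a)))  →  cons(cons(h(cons(a, a)), a), h(cons(h(cons(a, a)), a)))   [R2 at 1.1.1]
3. cons(cons(h(cons(a, a)), a), h(cons(h(cons(a, a)), a)))  →  cons(cons(a, a), h(cons(h(cons(a, a)), a)))   [R4 at 1.1]
4. cons(cons(a, a), h(cons(h(cons(a, a)), a)))  →  cons(cons(a, a), h(cons(a, a)))   [R4 at 2]
5. cons(cons(a, a), h(cons(a, a)))  →  cons(cons(a, a), a)   [R4 at 2]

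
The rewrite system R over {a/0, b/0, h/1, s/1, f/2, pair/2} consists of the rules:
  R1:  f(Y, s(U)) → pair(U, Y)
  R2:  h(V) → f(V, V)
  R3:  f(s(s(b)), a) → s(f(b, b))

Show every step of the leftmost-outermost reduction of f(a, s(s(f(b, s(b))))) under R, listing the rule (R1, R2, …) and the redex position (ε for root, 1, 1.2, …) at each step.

pair(s(pair(b, b)), a)

1. f(a, s(s(f(b, s(b)))))  →  pair(s(f(b, s(b))), a)   [R1 at ε]
2. pair(s(f(b, s(b))), a)  →  pair(s(pair(b, b)), a)   [R1 at 1.1]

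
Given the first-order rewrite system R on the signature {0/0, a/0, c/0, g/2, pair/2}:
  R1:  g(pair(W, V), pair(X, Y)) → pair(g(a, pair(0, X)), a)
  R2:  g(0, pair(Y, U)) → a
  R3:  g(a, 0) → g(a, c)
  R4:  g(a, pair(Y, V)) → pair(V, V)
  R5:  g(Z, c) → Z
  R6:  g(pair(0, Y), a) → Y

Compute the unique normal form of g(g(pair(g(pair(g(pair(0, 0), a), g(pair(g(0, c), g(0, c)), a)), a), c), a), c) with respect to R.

c

1. g(g(pair(g(pair(g(pair(0, 0), a), g(pair(g(0, c), g(0, c)), a)), a), c), a), c)  →  g(pair(g(pair(g(pair(0, 0), a), g(pair(g(0, c), g(0, c)), a)), a), c), a)   [R5 at ε]
2. g(pair(g(pair(g(pair(0, 0), a), g(pair(g(0, c), g(0, c)), a)), a), c), a)  →  g(pair(g(pair(0, g(pair(g(0, c), g(0, c)), a)), a), c), a)   [R6 at 1.1.1.1]
3. g(pair(g(pair(0, g(pair(g(0, c), g(0, c)), a)), a), c), a)  →  g(pair(g(pair(g(0, c), g(0, c)), a), c), a)   [R6 at 1.1]
4. g(pair(g(pair(g(0, c), g(0, c)), a), c), a)  →  g(pair(g(pair(0, g(0, c)), a), c), a)   [R5 at 1.1.1.1]
5. g(pair(g(pair(0, g(0, c)), a), c), a)  →  g(pair(g(0, c), c), a)   [R6 at 1.1]
6. g(pair(g(0, c), c), a)  →  g(pair(0, c), a)   [R5 at 1.1]
7. g(pair(0, c), a)  →  c   [R6 at ε]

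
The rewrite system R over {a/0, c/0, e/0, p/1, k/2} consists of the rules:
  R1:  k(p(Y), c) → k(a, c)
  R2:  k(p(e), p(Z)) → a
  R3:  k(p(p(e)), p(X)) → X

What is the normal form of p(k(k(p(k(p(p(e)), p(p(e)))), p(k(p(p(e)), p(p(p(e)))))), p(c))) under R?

1. p(k(k(p(k(p(p(e)), p(p(e)))), p(k(p(p(e)), p(p(p(e)))))), p(c)))  →  p(k(k(p(p(e)), p(k(p(p(e)), p(p(p(e)))))), p(c)))   [R3 at 1.1.1.1]
2. p(k(k(p(p(e)), p(k(p(p(e)), p(p(p(e)))))), p(c)))  →  p(k(k(p(p(e)), p(p(p(e)))), p(c)))   [R3 at 1.1]
3. p(k(k(p(p(e)), p(p(p(e)))), p(c)))  →  p(k(p(p(e)), p(c)))   [R3 at 1.1]
4. p(k(p(p(e)), p(c)))  →  p(c)   [R3 at 1]

p(c)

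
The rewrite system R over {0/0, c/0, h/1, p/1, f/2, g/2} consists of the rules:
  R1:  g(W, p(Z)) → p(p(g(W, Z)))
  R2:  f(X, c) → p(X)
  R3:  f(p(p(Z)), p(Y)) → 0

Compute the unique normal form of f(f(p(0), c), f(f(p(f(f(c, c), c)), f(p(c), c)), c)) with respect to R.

0

1. f(f(p(0), c), f(f(p(f(f(c, c), c)), f(p(c), c)), c))  →  f(p(p(0)), f(f(p(f(f(c, c), c)), f(p(c), c)), c))   [R2 at 1]
2. f(p(p(0)), f(f(p(f(f(c, c), c)), f(p(c), c)), c))  →  f(p(p(0)), p(f(p(f(f(c, c), c)), f(p(c), c))))   [R2 at 2]
3. f(p(p(0)), p(f(p(f(f(c, c), c)), f(p(c), c))))  →  0   [R3 at ε]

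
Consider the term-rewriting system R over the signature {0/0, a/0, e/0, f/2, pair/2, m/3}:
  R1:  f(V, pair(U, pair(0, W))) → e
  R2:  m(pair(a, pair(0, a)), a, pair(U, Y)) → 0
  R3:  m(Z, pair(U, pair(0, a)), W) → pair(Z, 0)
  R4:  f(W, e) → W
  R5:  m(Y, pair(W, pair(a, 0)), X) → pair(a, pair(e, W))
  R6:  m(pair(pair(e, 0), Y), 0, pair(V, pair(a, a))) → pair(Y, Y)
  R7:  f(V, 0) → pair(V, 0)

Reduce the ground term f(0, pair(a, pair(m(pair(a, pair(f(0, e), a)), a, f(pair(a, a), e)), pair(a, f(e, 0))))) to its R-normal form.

e

1. f(0, pair(a, pair(m(pair(a, pair(f(0, e), a)), a, f(pair(a, a), e)), pair(a, f(e, 0)))))  →  f(0, pair(a, pair(m(pair(a, pair(0, a)), a, f(pair(a, a), e)), pair(a, f(e, 0)))))   [R4 at 2.2.1.1.2.1]
2. f(0, pair(a, pair(m(pair(a, pair(0, a)), a, f(pair(a, a), e)), pair(a, f(e, 0)))))  →  f(0, pair(a, pair(m(pair(a, pair(0, a)), a, pair(a, a)), pair(a, f(e, 0)))))   [R4 at 2.2.1.3]
3. f(0, pair(a, pair(m(pair(a, pair(0, a)), a, pair(a, a)), pair(a, f(e, 0)))))  →  f(0, pair(a, pair(0, pair(a, f(e, 0)))))   [R2 at 2.2.1]
4. f(0, pair(a, pair(0, pair(a, f(e, 0)))))  →  e   [R1 at ε]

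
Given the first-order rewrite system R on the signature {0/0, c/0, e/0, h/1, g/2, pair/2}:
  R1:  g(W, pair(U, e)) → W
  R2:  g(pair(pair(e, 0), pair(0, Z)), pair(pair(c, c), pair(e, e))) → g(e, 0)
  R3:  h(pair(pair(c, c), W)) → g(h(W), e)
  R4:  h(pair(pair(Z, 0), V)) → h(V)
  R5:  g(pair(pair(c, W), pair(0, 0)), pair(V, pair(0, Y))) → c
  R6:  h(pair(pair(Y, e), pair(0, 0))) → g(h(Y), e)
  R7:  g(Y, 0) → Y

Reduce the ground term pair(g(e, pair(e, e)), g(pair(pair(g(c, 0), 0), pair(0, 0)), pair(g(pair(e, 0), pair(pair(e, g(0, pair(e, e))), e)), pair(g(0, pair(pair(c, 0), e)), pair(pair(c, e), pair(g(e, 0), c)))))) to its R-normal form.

1. pair(g(e, pair(e, e)), g(pair(pair(g(c, 0), 0), pair(0, 0)), pair(g(pair(e, 0), pair(pair(e, g(0, pair(e, e))), e)), pair(g(0, pair(pair(c, 0), e)), pair(pair(c, e), pair(g(e, 0), c))))))  →  pair(e, g(pair(pair(g(c, 0), 0), pair(0, 0)), pair(g(pair(e, 0), pair(pair(e, g(0, pair(e, e))), e)), pair(g(0, pair(pair(c, 0), e)), pair(pair(c, e), pair(g(e, 0), c))))))   [R1 at 1]
2. pair(e, g(pair(pair(g(c, 0), 0), pair(0, 0)), pair(g(pair(e, 0), pair(pair(e, g(0, pair(e, e))), e)), pair(g(0, pair(pair(c, 0), e)), pair(pair(c, e), pair(g(e, 0), c))))))  →  pair(e, g(pair(pair(c, 0), pair(0, 0)), pair(g(pair(e, 0), pair(pair(e, g(0, pair(e, e))), e)), pair(g(0, pair(pair(c, 0), e)), pair(pair(c, e), pair(g(e, 0), c))))))   [R7 at 2.1.1.1]
3. pair(e, g(pair(pair(c, 0), pair(0, 0)), pair(g(pair(e, 0), pair(pair(e, g(0, pair(e, e))), e)), pair(g(0, pair(pair(c, 0), e)), pair(pair(c, e), pair(g(e, 0), c))))))  →  pair(e, g(pair(pair(c, 0), pair(0, 0)), pair(pair(e, 0), pair(g(0, pair(pair(c, 0), e)), pair(pair(c, e), pair(g(e, 0), c))))))   [R1 at 2.2.1]
4. pair(e, g(pair(pair(c, 0), pair(0, 0)), pair(pair(e, 0), pair(g(0, pair(pair(c, 0), e)), pair(pair(c, e), pair(g(e, 0), c))))))  →  pair(e, g(pair(pair(c, 0), pair(0, 0)), pair(pair(e, 0), pair(0, pair(pair(c, e), pair(g(e, 0), c))))))   [R1 at 2.2.2.1]
5. pair(e, g(pair(pair(c, 0), pair(0, 0)), pair(pair(e, 0), pair(0, pair(pair(c, e), pair(g(e, 0), c))))))  →  pair(e, c)   [R5 at 2]

pair(e, c)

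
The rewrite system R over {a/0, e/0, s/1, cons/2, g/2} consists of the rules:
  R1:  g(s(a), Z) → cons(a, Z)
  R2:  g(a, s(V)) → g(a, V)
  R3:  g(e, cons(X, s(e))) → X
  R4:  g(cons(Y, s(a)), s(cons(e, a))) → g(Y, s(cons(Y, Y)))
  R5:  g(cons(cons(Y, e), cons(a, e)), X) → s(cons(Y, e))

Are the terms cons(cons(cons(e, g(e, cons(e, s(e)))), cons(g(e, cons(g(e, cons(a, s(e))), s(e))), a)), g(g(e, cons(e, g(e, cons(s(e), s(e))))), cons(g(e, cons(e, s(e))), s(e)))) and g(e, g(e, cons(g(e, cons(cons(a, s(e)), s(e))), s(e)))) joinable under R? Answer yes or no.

Reduce t₁ = cons(cons(cons(e, g(e, cons(e, s(e)))), cons(g(e, cons(g(e, cons(a, s(e))), s(e))), a)), g(g(e, cons(e, g(e, cons(s(e), s(e))))), cons(g(e, cons(e, s(e))), s(e)))):
1. cons(cons(cons(e, g(e, cons(e, s(e)))), cons(g(e, cons(g(e, cons(a, s(e))), s(e))), a)), g(g(e, cons(e, g(e, cons(s(e), s(e))))), cons(g(e, cons(e, s(e))), s(e))))  →  cons(cons(cons(e, e), cons(g(e, cons(g(e, cons(a, s(e))), s(e))), a)), g(g(e, cons(e, g(e, cons(s(e), s(e))))), cons(g(e, cons(e, s(e))), s(e))))   [R3 at 1.1.2]
2. cons(cons(cons(e, e), cons(g(e, cons(g(e, cons(a, s(e))), s(e))), a)), g(g(e, cons(e, g(e, cons(s(e), s(e))))), cons(g(e, cons(e, s(e))), s(e))))  →  cons(cons(cons(e, e), cons(g(e, cons(a, s(e))), a)), g(g(e, cons(e, g(e, cons(s(e), s(e))))), cons(g(e, cons(e, s(e))), s(e))))   [R3 at 1.2.1]
3. cons(cons(cons(e, e), cons(g(e, cons(a, s(e))), a)), g(g(e, cons(e, g(e, cons(s(e), s(e))))), cons(g(e, cons(e, s(e))), s(e))))  →  cons(cons(cons(e, e), cons(a, a)), g(g(e, cons(e, g(e, cons(s(e), s(e))))), cons(g(e, cons(e, s(e))), s(e))))   [R3 at 1.2.1]
4. cons(cons(cons(e, e), cons(a, a)), g(g(e, cons(e, g(e, cons(s(e), s(e))))), cons(g(e, cons(e, s(e))), s(e))))  →  cons(cons(cons(e, e), cons(a, a)), g(g(e, cons(e, s(e))), cons(g(e, cons(e, s(e))), s(e))))   [R3 at 2.1.2.2]
5. cons(cons(cons(e, e), cons(a, a)), g(g(e, cons(e, s(e))), cons(g(e, cons(e, s(e))), s(e))))  →  cons(cons(cons(e, e), cons(a, a)), g(e, cons(g(e, cons(e, s(e))), s(e))))   [R3 at 2.1]
6. cons(cons(cons(e, e), cons(a, a)), g(e, cons(g(e, cons(e, s(e))), s(e))))  →  cons(cons(cons(e, e), cons(a, a)), g(e, cons(e, s(e))))   [R3 at 2]
7. cons(cons(cons(e, e), cons(a, a)), g(e, cons(e, s(e))))  →  cons(cons(cons(e, e), cons(a, a)), e)   [R3 at 2]

Reduce t₂ = g(e, g(e, cons(g(e, cons(cons(a, s(e)), s(e))), s(e)))):
1. g(e, g(e, cons(g(e, cons(cons(a, s(e)), s(e))), s(e))))  →  g(e, g(e, cons(cons(a, s(e)), s(e))))   [R3 at 2]
2. g(e, g(e, cons(cons(a, s(e)), s(e))))  →  g(e, cons(a, s(e)))   [R3 at 2]
3. g(e, cons(a, s(e)))  →  a   [R3 at ε]

no — NF(t₁) = cons(cons(cons(e, e), cons(a, a)), e), NF(t₂) = a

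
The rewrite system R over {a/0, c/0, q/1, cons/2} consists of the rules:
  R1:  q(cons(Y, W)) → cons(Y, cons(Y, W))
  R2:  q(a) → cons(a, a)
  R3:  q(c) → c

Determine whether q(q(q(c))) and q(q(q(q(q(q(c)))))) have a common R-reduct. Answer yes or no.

Reduce t₁ = q(q(q(c))):
1. q(q(q(c)))  →  q(q(c))   [R3 at 1.1]
2. q(q(c))  →  q(c)   [R3 at 1]
3. q(c)  →  c   [R3 at ε]

Reduce t₂ = q(q(q(q(q(q(c)))))):
1. q(q(q(q(q(q(c))))))  →  q(q(q(q(q(c)))))   [R3 at 1.1.1.1.1]
2. q(q(q(q(q(c)))))  →  q(q(q(q(c))))   [R3 at 1.1.1.1]
3. q(q(q(q(c))))  →  q(q(q(c)))   [R3 at 1.1.1]
4. q(q(q(c)))  →  q(q(c))   [R3 at 1.1]
5. q(q(c))  →  q(c)   [R3 at 1]
6. q(c)  →  c   [R3 at ε]

yes — NF(t₁) = c, NF(t₂) = c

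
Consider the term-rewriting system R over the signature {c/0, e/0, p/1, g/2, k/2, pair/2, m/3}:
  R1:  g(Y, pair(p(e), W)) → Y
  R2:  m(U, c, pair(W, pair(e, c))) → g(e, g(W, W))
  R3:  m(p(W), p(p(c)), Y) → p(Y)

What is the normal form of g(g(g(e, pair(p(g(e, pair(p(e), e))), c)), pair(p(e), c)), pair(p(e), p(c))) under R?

1. g(g(g(e, pair(p(g(e, pair(p(e), e))), c)), pair(p(e), c)), pair(p(e), p(c)))  →  g(g(e, pair(p(g(e, pair(p(e), e))), c)), pair(p(e), c))   [R1 at ε]
2. g(g(e, pair(p(g(e, pair(p(e), e))), c)), pair(p(e), c))  →  g(e, pair(p(g(e, pair(p(e), e))), c))   [R1 at ε]
3. g(e, pair(p(g(e, pair(p(e), e))), c))  →  g(e, pair(p(e), c))   [R1 at 2.1.1]
4. g(e, pair(p(e), c))  →  e   [R1 at ε]

e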